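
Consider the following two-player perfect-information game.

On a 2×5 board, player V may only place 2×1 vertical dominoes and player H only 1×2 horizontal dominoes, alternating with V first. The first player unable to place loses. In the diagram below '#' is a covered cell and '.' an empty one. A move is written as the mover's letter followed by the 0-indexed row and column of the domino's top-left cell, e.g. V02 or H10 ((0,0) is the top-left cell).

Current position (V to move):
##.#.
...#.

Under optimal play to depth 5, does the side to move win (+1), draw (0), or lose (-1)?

value(##.#./...#., V) = +1

p1 V@[##.#./...#.]: V02[####./..##.]+1* V04[##.##/...##]-1
p2 H@[####./..##.]: H10[####./####.]-1*
p3 V@[####./####.]: V04[#####/#####]+1*
p4 H@[#####/#####] terminal -1; root [##.#./...#.] d5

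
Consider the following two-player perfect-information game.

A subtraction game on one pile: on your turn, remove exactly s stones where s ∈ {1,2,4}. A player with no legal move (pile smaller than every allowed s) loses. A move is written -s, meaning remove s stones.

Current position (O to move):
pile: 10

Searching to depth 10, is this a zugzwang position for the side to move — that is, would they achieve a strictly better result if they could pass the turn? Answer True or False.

zugzwang(10, O) = False

p1 O@[10]: -1[9]+1* -2[8]-1 -4[6]+1
p2 X@[9]: -1[8]-1* -2[7]-1 -4[5]-1
p3 O@[8]: -1[7]-1 -2[6]+1* -4[4]-1
p4 X@[6]: -1[5]-1* -2[4]-1 -4[2]-1
p5 O@[5]: -1[4]-1 -2[3]+1* -4[1]-1
p6 X@[3]: -1[2]-1* -2[1]-1
p7 O@[2]: -1[1]-1 -2[0]+1*
p8 X@[0] terminal -1; root [10] d10
if O skipped the turn, X would face:
~ p1 X@[10]: -1[9]+1* -2[8]-1 -4[6]+1
~ p2 O@[9]: -1[8]-1* -2[7]-1 -4[5]-1
~ p3 X@[8]: -1[7]-1 -2[6]+1* -4[4]-1
~ p4 O@[6]: -1[5]-1* -2[4]-1 -4[2]-1
~ p5 X@[5]: -1[4]-1 -2[3]+1* -4[1]-1
~ p6 O@[3]: -1[2]-1* -2[1]-1
~ p7 X@[2]: -1[1]-1 -2[0]+1*
~ p8 O@[0] terminal -1; root [10] d10
compare (O): move=+1 vs pass=-1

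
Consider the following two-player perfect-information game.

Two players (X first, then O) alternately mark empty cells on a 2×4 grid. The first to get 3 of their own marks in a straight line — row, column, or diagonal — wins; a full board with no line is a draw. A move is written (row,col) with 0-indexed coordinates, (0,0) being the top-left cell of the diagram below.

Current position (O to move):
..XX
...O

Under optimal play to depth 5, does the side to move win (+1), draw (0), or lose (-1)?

p1 O@[..XX/...O]: (0,0)[O.XX/...O]-1 (0,1)[.OXX/...O]+0* (1,0)[..XX/O..O]-1 (1,1)[..XX/.O.O]-1 (1,2)[..XX/..OO]-1
p2 X@[.OXX/...O]: (0,0)[XOXX/...O]+0* (1,0)[.OXX/X..O]+0 (1,1)[.OXX/.X.O]+0 (1,2)[.OXX/..XO]+0
p3 O@[XOXX/...O]: (1,0)[XOXX/O..O]+0* (1,1)[XOXX/.O.O]+0 (1,2)[XOXX/..OO]+0
p4 X@[XOXX/O..O]: (1,1)[XOXX/OX.O]+0* (1,2)[XOXX/O.XO]+0
p5 O@[XOXX/OX.O]: (1,2)[XOXX/OXOO]+0*
p6 X@[XOXX/OXOO] terminal +0; root [..XX/...O] d5

value(..XX/...O, O) = 0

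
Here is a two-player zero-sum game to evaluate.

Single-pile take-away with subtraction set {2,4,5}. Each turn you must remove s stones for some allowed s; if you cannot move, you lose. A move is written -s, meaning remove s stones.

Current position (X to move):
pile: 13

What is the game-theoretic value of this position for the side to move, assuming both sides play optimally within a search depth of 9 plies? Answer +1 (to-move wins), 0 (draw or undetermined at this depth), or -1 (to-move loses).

value(13, X) = +1

[13] X move#1: -2:-1/11, -4:-1/9, -5:+1/8*
[8] O move#2: -2:-1/6*, -4:-1/4, -5:-1/3
[6] X move#3: -2:-1/4, -4:-1/2, -5:+1/1*
[1] end (terminal -1, O#4); searched 13 to 9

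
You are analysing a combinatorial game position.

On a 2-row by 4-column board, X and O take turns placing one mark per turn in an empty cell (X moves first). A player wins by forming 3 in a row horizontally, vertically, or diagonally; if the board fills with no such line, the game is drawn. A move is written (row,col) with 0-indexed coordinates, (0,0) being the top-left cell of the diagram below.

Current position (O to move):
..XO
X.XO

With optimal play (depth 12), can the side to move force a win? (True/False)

[..XO/X.XO] O move#1: (0,0):-1/O.XO/X.XO, (0,1):-1/.OXO/X.XO, (1,1):+0/..XO/XOXO*
[..XO/XOXO] X move#2: (0,0):+0/X.XO/XOXO*, (0,1):+0/.XXO/XOXO
[X.XO/XOXO] O move#3: (0,1):+0/XOXO/XOXO*
[XOXO/XOXO] end (terminal +0, X#4); searched ..XO/X.XO to 12

O winning at [..XO/X.XO]: False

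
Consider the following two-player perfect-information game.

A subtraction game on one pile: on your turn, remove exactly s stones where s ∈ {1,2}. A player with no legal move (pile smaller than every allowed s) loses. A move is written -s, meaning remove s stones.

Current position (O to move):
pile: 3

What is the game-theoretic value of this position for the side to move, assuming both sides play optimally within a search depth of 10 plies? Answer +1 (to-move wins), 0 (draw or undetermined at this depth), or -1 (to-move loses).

value(3, O) = -1

[3] O move#1: -1:-1/2*, -2:-1/1
[2] X move#2: -1:-1/1, -2:+1/0*
[0] end (terminal -1, O#3); searched 3 to 10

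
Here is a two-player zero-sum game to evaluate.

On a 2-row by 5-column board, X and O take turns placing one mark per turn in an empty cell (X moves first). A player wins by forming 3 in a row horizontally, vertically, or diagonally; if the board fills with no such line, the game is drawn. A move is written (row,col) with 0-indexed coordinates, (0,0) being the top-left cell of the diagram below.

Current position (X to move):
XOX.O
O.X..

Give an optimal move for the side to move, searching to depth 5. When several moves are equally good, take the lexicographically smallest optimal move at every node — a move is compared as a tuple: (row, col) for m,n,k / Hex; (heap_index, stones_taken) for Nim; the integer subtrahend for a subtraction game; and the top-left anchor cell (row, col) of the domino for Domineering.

ply 1, X at XOX.O/O.X.. | (0,3)=+0→XOXXO/O.X..; (1,1)=+0→XOX.O/OXX..; (1,3)=+1→XOX.O/O.XX.*; (1,4)=+0→XOX.O/O.X.X
ply 2, O at XOX.O/O.XX. | (0,3)=-1→XOXOO/O.XX.*; (1,1)=-1→XOX.O/OOXX.; (1,4)=-1→XOX.O/O.XXO
ply 3, X at XOXOO/O.XX. | (1,1)=+1→XOXOO/OXXX.*; (1,4)=+1→XOXOO/O.XXX
ply 4: XOXOO/OXXX. is terminal -1 (O); from XOX.O/O.X.. depth 5

X's best at [XOX.O/O.X..]: (1,3)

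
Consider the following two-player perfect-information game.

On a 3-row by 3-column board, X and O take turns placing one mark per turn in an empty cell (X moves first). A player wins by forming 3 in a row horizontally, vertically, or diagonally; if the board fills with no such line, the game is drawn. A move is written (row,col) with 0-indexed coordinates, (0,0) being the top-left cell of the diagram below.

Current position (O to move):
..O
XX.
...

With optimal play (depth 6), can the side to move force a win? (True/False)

ply 1, O at ..O/XX./... | (0,0)=-1→O.O/XX./...; (0,1)=-1→.OO/XX./...; (1,2)=+0→..O/XXO/...*; (2,0)=-1→..O/XX./O..; (2,1)=-1→..O/XX./.O.; (2,2)=-1→..O/XX./..O
ply 2, X at ..O/XXO/... | (0,0)=-1→X.O/XXO/...; (0,1)=-1→.XO/XXO/...; (2,0)=-1→..O/XXO/X..; (2,1)=-1→..O/XXO/.X.; (2,2)=+0→..O/XXO/..X*
ply 3, O at ..O/XXO/..X | (0,0)=+0→O.O/XXO/..X*; (0,1)=-1→.OO/XXO/..X; (2,0)=-1→..O/XXO/O.X; (2,1)=-1→..O/XXO/.OX
ply 4, X at O.O/XXO/..X | (0,1)=+0→OXO/XXO/..X*; (2,0)=-1→O.O/XXO/X.X; (2,1)=-1→O.O/XXO/.XX
ply 5, O at OXO/XXO/..X | (2,0)=-1→OXO/XXO/O.X; (2,1)=+0→OXO/XXO/.OX*
ply 6, X at OXO/XXO/.OX | (2,0)=+0→OXO/XXO/XOX*
ply 7: OXO/XXO/XOX is terminal +0 (O); from ..O/XX./... depth 6

O winning at [..O/XX./...]: False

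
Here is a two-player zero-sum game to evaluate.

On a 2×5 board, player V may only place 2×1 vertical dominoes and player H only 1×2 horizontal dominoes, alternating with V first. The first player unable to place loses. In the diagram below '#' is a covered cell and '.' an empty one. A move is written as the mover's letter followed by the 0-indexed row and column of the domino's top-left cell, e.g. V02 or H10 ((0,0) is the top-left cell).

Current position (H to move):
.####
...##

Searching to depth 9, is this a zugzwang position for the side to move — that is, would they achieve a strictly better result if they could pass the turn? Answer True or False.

ply 1, H at .####/...## | H10=+1→.####/##.##*; H11=-1→.####/.####
ply 2: .####/##.## is terminal -1 (V); from .####/...## depth 9
suppose H passes — search the same position with V to move:
pass> ply 1, V at .####/...## | V00=-1→#####/#..##*
pass> ply 2, H at #####/#..## | H11=+1→#####/#####*
pass> ply 3: #####/##### is terminal -1 (V); from .####/...## depth 9
for H: play +1, pass +1

zugzwang(.####/...##, H) = False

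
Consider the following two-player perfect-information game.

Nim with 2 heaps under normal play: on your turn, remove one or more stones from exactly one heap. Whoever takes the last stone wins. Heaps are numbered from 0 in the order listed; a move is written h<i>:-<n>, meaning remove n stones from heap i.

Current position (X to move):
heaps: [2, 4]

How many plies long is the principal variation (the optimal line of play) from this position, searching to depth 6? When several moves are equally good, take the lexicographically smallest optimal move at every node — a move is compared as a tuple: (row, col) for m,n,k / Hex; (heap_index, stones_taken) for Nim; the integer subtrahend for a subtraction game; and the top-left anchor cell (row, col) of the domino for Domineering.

PV length from [(2,4)]: 5 plies

p1 X@[(2,4)]: h0:-1[(1,4)]-1 h0:-2[(0,4)]-1 h1:-1[(2,3)]-1 h1:-2[(2,2)]+1* h1:-3[(2,1)]-1 h1:-4[(2,0)]-1
p2 O@[(2,2)]: h0:-1[(1,2)]-1* h0:-2[(0,2)]-1 h1:-1[(2,1)]-1 h1:-2[(2,0)]-1
p3 X@[(1,2)]: h0:-1[(0,2)]-1 h1:-1[(1,1)]+1* h1:-2[(1,0)]-1
p4 O@[(1,1)]: h0:-1[(0,1)]-1* h1:-1[(1,0)]-1
p5 X@[(0,1)]: h1:-1[(0,0)]+1*
p6 O@[(0,0)] terminal -1; root [(2,4)] d6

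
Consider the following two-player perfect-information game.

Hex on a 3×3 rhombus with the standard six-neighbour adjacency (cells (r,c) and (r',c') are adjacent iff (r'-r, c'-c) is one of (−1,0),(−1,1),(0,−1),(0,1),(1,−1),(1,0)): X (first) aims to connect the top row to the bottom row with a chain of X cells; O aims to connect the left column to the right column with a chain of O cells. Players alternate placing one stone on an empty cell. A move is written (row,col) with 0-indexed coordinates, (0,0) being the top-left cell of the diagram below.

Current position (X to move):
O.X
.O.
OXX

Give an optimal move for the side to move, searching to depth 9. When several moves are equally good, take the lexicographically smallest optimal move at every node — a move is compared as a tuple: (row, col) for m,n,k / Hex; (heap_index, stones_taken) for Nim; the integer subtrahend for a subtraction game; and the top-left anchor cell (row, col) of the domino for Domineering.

p1 X@[O.X/.O./OXX]: (0,1)[OXX/.O./OXX]-1 (1,0)[O.X/XO./OXX]-1 (1,2)[O.X/.OX/OXX]+1*
p2 O@[O.X/.OX/OXX] terminal -1; root [O.X/.O./OXX] d9

X's best at [O.X/.O./OXX]: (1,2)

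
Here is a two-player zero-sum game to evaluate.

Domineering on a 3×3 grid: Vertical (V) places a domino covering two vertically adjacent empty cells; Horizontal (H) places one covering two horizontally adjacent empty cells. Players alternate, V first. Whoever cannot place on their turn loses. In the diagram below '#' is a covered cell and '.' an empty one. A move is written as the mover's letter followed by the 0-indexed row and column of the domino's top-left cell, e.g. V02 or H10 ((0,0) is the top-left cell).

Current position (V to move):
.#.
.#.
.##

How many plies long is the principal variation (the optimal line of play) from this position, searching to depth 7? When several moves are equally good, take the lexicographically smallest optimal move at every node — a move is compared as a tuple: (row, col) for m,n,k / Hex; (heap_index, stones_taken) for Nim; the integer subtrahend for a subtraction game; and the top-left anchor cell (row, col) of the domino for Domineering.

[.#./.#./.##] V move#1: V00:+1/##./##./.##*, V02:+1/.##/.##/.##, V10:+1/.#./##./###
[##./##./.##] end (terminal -1, H#2); searched .#./.#./.## to 7

PV length from [.#./.#./.##]: 1 ply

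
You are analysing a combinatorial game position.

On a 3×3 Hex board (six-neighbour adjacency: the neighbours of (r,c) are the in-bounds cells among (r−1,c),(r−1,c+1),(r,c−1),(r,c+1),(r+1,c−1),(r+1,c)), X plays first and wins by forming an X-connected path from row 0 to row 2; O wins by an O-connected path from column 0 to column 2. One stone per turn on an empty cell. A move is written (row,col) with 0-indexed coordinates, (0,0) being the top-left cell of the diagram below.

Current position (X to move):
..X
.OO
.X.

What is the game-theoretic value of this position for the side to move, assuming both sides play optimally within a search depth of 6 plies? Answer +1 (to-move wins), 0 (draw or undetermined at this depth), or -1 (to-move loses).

ply 1, X at ..X/.OO/.X. | (0,0)=-1→X.X/.OO/.X.*; (0,1)=-1→.XX/.OO/.X.; (1,0)=-1→..X/XOO/.X.; (2,0)=-1→..X/.OO/XX.; (2,2)=-1→..X/.OO/.XX
ply 2, O at X.X/.OO/.X. | (0,1)=+1→XOX/.OO/.X.*; (1,0)=+1→X.X/OOO/.X.; (2,0)=+1→X.X/.OO/OX.; (2,2)=+1→X.X/.OO/.XO
ply 3, X at XOX/.OO/.X. | (1,0)=-1→XOX/XOO/.X.*; (2,0)=-1→XOX/.OO/XX.; (2,2)=-1→XOX/.OO/.XX
ply 4, O at XOX/XOO/.X. | (2,0)=+1→XOX/XOO/OX.*; (2,2)=-1→XOX/XOO/.XO
ply 5: XOX/XOO/OX. is terminal -1 (X); from ..X/.OO/.X. depth 6

value(..X/.OO/.X., X) = -1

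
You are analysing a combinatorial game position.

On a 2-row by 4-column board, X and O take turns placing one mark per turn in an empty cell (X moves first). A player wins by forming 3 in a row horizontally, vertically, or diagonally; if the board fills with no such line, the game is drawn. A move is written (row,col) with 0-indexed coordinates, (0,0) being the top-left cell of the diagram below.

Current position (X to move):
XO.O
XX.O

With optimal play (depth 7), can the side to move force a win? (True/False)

p1 X@[XO.O/XX.O]: (0,2)[XOXO/XX.O]+0 (1,2)[XO.O/XXXO]+1*
p2 O@[XO.O/XXXO] terminal -1; root [XO.O/XX.O] d7

X winning at [XO.O/XX.O]: True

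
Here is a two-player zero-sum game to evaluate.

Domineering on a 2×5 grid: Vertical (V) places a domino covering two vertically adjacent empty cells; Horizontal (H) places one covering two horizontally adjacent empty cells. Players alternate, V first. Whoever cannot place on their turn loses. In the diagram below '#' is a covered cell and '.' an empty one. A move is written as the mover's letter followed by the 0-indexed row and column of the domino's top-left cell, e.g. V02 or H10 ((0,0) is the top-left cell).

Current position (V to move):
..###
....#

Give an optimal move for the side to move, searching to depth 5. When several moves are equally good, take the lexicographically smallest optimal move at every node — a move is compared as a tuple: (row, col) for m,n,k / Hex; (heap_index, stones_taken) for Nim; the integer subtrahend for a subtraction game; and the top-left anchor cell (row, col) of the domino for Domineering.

p1 V@[..###/....#]: V00[#.###/#...#]-1 V01[.####/.#..#]+1*
p2 H@[.####/.#..#]: H12[.####/.####]-1*
p3 V@[.####/.####]: V00[#####/#####]+1*
p4 H@[#####/#####] terminal -1; root [..###/....#] d5

V's best at [..###/....#]: V01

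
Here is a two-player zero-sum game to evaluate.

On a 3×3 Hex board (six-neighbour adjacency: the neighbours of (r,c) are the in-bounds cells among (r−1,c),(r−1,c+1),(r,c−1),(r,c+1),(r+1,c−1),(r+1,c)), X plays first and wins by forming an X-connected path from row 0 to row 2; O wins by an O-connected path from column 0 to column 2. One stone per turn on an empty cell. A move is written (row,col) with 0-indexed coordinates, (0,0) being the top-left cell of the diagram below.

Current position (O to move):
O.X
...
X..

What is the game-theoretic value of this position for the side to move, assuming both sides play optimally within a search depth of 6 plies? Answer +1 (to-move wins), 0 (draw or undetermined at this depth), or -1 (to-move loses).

p1 O@[O.X/.../X..]: (0,1)[OOX/.../X..]-1* (1,0)[O.X/O../X..]-1 (1,1)[O.X/.O./X..]-1 (1,2)[O.X/..O/X..]-1 (2,1)[O.X/.../XO.]-1 (2,2)[O.X/.../X.O]-1
p2 X@[OOX/.../X..]: (1,0)[OOX/X../X..]+1* (1,1)[OOX/.X./X..]+1 (1,2)[OOX/..X/X..]+1 (2,1)[OOX/.../XX.]+1 (2,2)[OOX/.../X.X]+1
p3 O@[OOX/X../X..]: (1,1)[OOX/XO./X..]-1* (1,2)[OOX/X.O/X..]-1 (2,1)[OOX/X../XO.]-1 (2,2)[OOX/X../X.O]-1
p4 X@[OOX/XO./X..]: (1,2)[OOX/XOX/X..]+1* (2,1)[OOX/XO./XX.]-1 (2,2)[OOX/XO./X.X]-1
p5 O@[OOX/XOX/X..]: (2,1)[OOX/XOX/XO.]-1* (2,2)[OOX/XOX/X.O]-1
p6 X@[OOX/XOX/XO.]: (2,2)[OOX/XOX/XOX]+1*
p7 O@[OOX/XOX/XOX] terminal -1; root [O.X/.../X..] d6

value(O.X/.../X.., O) = -1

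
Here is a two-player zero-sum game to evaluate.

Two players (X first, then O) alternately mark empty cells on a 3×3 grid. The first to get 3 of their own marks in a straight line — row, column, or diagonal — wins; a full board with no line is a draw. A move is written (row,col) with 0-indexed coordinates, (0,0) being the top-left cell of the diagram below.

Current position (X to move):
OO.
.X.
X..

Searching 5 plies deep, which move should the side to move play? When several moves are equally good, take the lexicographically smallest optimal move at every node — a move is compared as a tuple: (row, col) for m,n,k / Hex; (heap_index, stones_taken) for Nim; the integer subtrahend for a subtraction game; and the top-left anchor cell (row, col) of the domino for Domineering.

ply 1, X at OO./.X./X.. | (0,2)=+1→OOX/.X./X..*; (1,0)=-1→OO./XX./X..; (1,2)=-1→OO./.XX/X..; (2,1)=-1→OO./.X./XX.; (2,2)=-1→OO./.X./X.X
ply 2: OOX/.X./X.. is terminal -1 (O); from OO./.X./X.. depth 5

X's best at [OO./.X./X..]: (0,2)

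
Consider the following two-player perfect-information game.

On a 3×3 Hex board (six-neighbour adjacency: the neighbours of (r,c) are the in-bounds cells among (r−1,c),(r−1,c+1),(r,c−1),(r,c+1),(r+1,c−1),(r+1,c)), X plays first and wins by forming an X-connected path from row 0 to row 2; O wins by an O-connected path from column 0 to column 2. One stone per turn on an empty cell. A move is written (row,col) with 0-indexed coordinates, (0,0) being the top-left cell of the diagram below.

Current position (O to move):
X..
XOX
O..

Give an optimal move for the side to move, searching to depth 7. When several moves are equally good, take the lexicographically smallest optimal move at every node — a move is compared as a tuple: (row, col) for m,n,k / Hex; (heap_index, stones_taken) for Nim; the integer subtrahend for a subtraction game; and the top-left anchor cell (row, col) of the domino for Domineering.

O's best at [X../XOX/O..]: (0,2)

[X../XOX/O..] O move#1: (0,1):-1/XO./XOX/O.., (0,2):+1/X.O/XOX/O..*, (2,1):+1/X../XOX/OO., (2,2):+1/X../XOX/O.O
[X.O/XOX/O..] end (terminal -1, X#2); searched X../XOX/O.. to 7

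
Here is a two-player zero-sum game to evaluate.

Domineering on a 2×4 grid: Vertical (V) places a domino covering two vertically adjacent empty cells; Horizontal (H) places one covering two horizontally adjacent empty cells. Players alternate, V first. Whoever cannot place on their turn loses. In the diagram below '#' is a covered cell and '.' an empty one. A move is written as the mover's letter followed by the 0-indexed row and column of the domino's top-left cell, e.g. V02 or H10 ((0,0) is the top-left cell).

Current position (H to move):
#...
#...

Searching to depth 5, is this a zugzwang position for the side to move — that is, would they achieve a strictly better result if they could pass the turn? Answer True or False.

zugzwang(#.../#..., H) = False

ply 1, H at #.../#... | H01=+1→###./#...*; H02=+1→#.##/#...; H11=+1→#.../###.; H12=+1→#.../#.##
ply 2, V at ###./#... | V03=-1→####/#..#*
ply 3, H at ####/#..# | H11=+1→####/####*
ply 4: ####/#### is terminal -1 (V); from #.../#... depth 5
pass branch (V moves first from the same position):
  | ply 1, V at #.../#... | V01=-1→##../##..; V02=+1→#.#./#.#.*; V03=-1→#..#/#..#
  | ply 2: #.#./#.#. is terminal -1 (H); from #.../#... depth 5
H moving scores +1; H passing scores -1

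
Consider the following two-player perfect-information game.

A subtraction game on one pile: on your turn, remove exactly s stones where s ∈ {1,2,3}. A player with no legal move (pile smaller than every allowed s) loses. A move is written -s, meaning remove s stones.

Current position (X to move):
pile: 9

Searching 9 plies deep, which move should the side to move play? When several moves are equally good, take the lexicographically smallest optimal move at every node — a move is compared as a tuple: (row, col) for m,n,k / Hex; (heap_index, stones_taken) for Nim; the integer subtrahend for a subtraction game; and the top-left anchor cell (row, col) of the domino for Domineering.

X's best at [9]: -1

p1 X@[9]: -1[8]+1* -2[7]-1 -3[6]-1
p2 O@[8]: -1[7]-1* -2[6]-1 -3[5]-1
p3 X@[7]: -1[6]-1 -2[5]-1 -3[4]+1*
p4 O@[4]: -1[3]-1* -2[2]-1 -3[1]-1
p5 X@[3]: -1[2]-1 -2[1]-1 -3[0]+1*
p6 O@[0] terminal -1; root [9] d9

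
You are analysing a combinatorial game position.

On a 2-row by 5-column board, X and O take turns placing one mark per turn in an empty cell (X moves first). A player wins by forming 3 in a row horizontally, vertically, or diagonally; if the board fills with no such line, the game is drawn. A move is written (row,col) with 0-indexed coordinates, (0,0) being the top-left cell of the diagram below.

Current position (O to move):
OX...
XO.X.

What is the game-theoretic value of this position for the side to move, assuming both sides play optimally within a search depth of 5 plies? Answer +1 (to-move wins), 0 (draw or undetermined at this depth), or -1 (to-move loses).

ply 1, O at OX.../XO.X. | (0,2)=+0→OXO../XO.X.*; (0,3)=+0→OX.O./XO.X.; (0,4)=+0→OX..O/XO.X.; (1,2)=+0→OX.../XOOX.; (1,4)=+0→OX.../XO.XO
ply 2, X at OXO../XO.X. | (0,3)=+0→OXOX./XO.X.*; (0,4)=+0→OXO.X/XO.X.; (1,2)=+0→OXO../XOXX.; (1,4)=+0→OXO../XO.XX
ply 3, O at OXOX./XO.X. | (0,4)=+0→OXOXO/XO.X.*; (1,2)=+0→OXOX./XOOX.; (1,4)=+0→OXOX./XO.XO
ply 4, X at OXOXO/XO.X. | (1,2)=+0→OXOXO/XOXX.*; (1,4)=+0→OXOXO/XO.XX
ply 5, O at OXOXO/XOXX. | (1,4)=+0→OXOXO/XOXXO*
ply 6: OXOXO/XOXXO is terminal +0 (X); from OX.../XO.X. depth 5

value(OX.../XO.X., O) = 0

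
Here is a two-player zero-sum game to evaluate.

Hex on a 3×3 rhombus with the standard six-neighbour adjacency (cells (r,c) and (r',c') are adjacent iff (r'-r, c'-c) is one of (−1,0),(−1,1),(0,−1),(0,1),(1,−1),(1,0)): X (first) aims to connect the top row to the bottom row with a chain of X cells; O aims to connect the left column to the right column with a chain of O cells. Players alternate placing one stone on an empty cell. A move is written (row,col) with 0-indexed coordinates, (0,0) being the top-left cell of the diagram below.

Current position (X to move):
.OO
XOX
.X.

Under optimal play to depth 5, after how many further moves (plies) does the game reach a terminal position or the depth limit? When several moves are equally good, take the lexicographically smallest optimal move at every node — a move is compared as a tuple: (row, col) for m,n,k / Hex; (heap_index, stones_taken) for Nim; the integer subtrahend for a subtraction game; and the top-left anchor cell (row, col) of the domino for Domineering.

ply 1, X at .OO/XOX/.X. | (0,0)=-1→XOO/XOX/.X.*; (2,0)=-1→.OO/XOX/XX.; (2,2)=-1→.OO/XOX/.XX
ply 2, O at XOO/XOX/.X. | (2,0)=+1→XOO/XOX/OX.*; (2,2)=-1→XOO/XOX/.XO
ply 3: XOO/XOX/OX. is terminal -1 (X); from .OO/XOX/.X. depth 5

PV length from [.OO/XOX/.X.]: 2 plies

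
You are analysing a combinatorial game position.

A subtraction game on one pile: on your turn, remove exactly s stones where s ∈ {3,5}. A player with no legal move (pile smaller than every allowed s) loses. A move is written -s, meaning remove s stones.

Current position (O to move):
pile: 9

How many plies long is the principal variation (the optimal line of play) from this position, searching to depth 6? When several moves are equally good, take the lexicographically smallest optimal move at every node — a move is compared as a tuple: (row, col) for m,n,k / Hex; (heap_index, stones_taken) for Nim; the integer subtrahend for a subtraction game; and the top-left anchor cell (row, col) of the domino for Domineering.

ply 1, O at 9 | -3=-1→6*; -5=-1→4
ply 2, X at 6 | -3=-1→3; -5=+1→1*
ply 3: 1 is terminal -1 (O); from 9 depth 6

PV length from [9]: 2 plies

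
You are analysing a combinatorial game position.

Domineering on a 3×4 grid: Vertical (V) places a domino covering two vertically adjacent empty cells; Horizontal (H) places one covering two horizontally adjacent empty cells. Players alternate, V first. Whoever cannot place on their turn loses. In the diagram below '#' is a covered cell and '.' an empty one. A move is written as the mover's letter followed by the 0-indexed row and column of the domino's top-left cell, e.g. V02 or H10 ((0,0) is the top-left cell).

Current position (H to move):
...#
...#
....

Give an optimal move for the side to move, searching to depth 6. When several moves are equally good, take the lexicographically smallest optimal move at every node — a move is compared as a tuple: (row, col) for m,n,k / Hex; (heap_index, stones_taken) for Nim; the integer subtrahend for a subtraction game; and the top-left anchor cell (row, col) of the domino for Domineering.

ply 1, H at ...#/...#/.... | H00=-1→##.#/...#/....; H01=-1→.###/...#/....; H10=+1→...#/##.#/....*; H11=+1→...#/.###/....; H20=-1→...#/...#/##..; H21=-1→...#/...#/.##.; H22=-1→...#/...#/..##
ply 2, V at ...#/##.#/.... | V02=-1→..##/####/....*; V12=-1→...#/####/..#.
ply 3, H at ..##/####/.... | H00=+1→####/####/....*; H20=+1→..##/####/##..; H21=+1→..##/####/.##.; H22=+1→..##/####/..##
ply 4: ####/####/.... is terminal -1 (V); from ...#/...#/.... depth 6

H's best at [...#/...#/....]: H10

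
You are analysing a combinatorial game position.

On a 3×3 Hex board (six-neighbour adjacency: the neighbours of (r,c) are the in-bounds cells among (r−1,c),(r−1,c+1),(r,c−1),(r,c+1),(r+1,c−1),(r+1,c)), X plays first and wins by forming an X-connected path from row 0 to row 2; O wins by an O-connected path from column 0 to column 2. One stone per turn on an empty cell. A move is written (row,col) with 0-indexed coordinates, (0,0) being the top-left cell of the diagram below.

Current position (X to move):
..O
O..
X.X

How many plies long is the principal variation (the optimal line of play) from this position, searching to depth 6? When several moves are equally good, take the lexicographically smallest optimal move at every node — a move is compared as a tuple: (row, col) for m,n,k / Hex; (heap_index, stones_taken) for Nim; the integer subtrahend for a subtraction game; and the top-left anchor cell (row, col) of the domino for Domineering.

PV length from [..O/O../X.X]: 2 plies

ply 1, X at ..O/O../X.X | (0,0)=-1→X.O/O../X.X*; (0,1)=-1→.XO/O../X.X; (1,1)=-1→..O/OX./X.X; (1,2)=-1→..O/O.X/X.X; (2,1)=-1→..O/O../XXX
ply 2, O at X.O/O../X.X | (0,1)=+1→XOO/O../X.X*; (1,1)=+1→X.O/OO./X.X; (1,2)=+1→X.O/O.O/X.X; (2,1)=+1→X.O/O../XOX
ply 3: XOO/O../X.X is terminal -1 (X); from ..O/O../X.X depth 6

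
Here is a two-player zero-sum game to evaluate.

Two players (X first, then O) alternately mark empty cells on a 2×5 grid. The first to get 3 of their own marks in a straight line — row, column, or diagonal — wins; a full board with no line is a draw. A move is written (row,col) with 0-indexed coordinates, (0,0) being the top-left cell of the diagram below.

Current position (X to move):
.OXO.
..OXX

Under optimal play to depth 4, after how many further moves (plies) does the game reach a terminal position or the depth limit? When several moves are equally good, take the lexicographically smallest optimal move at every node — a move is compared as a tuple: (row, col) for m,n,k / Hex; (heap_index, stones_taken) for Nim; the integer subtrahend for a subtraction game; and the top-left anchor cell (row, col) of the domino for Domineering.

PV length from [.OXO./..OXX]: 4 plies

ply 1, X at .OXO./..OXX | (0,0)=+0→XOXO./..OXX*; (0,4)=+0→.OXOX/..OXX; (1,0)=+0→.OXO./X.OXX; (1,1)=+0→.OXO./.XOXX
ply 2, O at XOXO./..OXX | (0,4)=+0→XOXOO/..OXX*; (1,0)=+0→XOXO./O.OXX; (1,1)=+0→XOXO./.OOXX
ply 3, X at XOXOO/..OXX | (1,0)=+0→XOXOO/X.OXX*; (1,1)=+0→XOXOO/.XOXX
ply 4, O at XOXOO/X.OXX | (1,1)=+0→XOXOO/XOOXX*
ply 5: XOXOO/XOOXX is terminal +0 (X); from .OXO./..OXX depth 4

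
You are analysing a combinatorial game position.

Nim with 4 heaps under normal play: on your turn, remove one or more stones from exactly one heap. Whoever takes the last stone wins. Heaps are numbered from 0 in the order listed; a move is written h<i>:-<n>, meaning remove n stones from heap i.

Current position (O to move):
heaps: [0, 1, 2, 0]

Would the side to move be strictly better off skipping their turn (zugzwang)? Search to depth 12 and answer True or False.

[(0,1,2,0)] O move#1: h1:-1:-1/(0,0,2,0), h2:-1:+1/(0,1,1,0)*, h2:-2:-1/(0,1,0,0)
[(0,1,1,0)] X move#2: h1:-1:-1/(0,0,1,0)*, h2:-1:-1/(0,1,0,0)
[(0,0,1,0)] O move#3: h2:-1:+1/(0,0,0,0)*
[(0,0,0,0)] end (terminal -1, X#4); searched (0,1,2,0) to 12
if O skipped the turn, X would face:
~ [(0,1,2,0)] X move#1: h1:-1:-1/(0,0,2,0), h2:-1:+1/(0,1,1,0)*, h2:-2:-1/(0,1,0,0)
~ [(0,1,1,0)] O move#2: h1:-1:-1/(0,0,1,0)*, h2:-1:-1/(0,1,0,0)
~ [(0,0,1,0)] X move#3: h2:-1:+1/(0,0,0,0)*
~ [(0,0,0,0)] end (terminal -1, O#4); searched (0,1,2,0) to 12
compare (O): move=+1 vs pass=-1

zugzwang((0,1,2,0), O) = False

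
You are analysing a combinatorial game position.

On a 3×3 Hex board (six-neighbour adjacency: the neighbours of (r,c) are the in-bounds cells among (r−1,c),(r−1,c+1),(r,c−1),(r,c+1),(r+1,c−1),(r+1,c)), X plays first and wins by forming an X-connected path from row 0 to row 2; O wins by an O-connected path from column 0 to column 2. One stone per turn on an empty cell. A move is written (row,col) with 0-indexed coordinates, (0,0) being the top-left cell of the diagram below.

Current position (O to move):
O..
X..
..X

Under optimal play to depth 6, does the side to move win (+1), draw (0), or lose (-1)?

value(O../X../..X, O) = +1

p1 O@[O../X../..X]: (0,1)[OO./X../..X]-1 (0,2)[O.O/X../..X]-1 (1,1)[O../XO./..X]+1* (1,2)[O../X.O/..X]-1 (2,0)[O../X../O.X]-1 (2,1)[O../X../.OX]-1
p2 X@[O../XO./..X]: (0,1)[OX./XO./..X]-1* (0,2)[O.X/XO./..X]-1 (1,2)[O../XOX/..X]-1 (2,0)[O../XO./X.X]-1 (2,1)[O../XO./.XX]-1
p3 O@[OX./XO./..X]: (0,2)[OXO/XO./..X]-1 (1,2)[OX./XOO/..X]-1 (2,0)[OX./XO./O.X]+1* (2,1)[OX./XO./.OX]-1
p4 X@[OX./XO./O.X]: (0,2)[OXX/XO./O.X]-1* (1,2)[OX./XOX/O.X]-1 (2,1)[OX./XO./OXX]-1
p5 O@[OXX/XO./O.X]: (1,2)[OXX/XOO/O.X]+1* (2,1)[OXX/XO./OOX]-1
p6 X@[OXX/XOO/O.X] terminal -1; root [O../X../..X] d6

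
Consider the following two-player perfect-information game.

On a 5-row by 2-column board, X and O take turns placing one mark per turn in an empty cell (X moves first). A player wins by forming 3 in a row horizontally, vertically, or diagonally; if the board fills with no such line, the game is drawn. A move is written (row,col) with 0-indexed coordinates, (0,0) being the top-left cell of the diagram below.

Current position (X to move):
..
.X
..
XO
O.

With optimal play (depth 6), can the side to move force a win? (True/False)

ply 1, X at ../.X/../XO/O. | (0,0)=+0→X./.X/../XO/O.*; (0,1)=+0→.X/.X/../XO/O.; (1,0)=+0→../XX/../XO/O.; (2,0)=+0→../.X/X./XO/O.; (2,1)=+0→../.X/.X/XO/O.; (4,1)=+0→../.X/../XO/OX
ply 2, O at X./.X/../XO/O. | (0,1)=+0→XO/.X/../XO/O.*; (1,0)=+0→X./OX/../XO/O.; (2,0)=+0→X./.X/O./XO/O.; (2,1)=+0→X./.X/.O/XO/O.; (4,1)=+0→X./.X/../XO/OO
ply 3, X at XO/.X/../XO/O. | (1,0)=+0→XO/XX/../XO/O.*; (2,0)=+0→XO/.X/X./XO/O.; (2,1)=+0→XO/.X/.X/XO/O.; (4,1)=+0→XO/.X/../XO/OX
ply 4, O at XO/XX/../XO/O. | (2,0)=+0→XO/XX/O./XO/O.*; (2,1)=-1→XO/XX/.O/XO/O.; (4,1)=-1→XO/XX/../XO/OO
ply 5, X at XO/XX/O./XO/O. | (2,1)=+0→XO/XX/OX/XO/O.*; (4,1)=+0→XO/XX/O./XO/OX
ply 6, O at XO/XX/OX/XO/O. | (4,1)=+0→XO/XX/OX/XO/OO*
ply 7: XO/XX/OX/XO/OO is terminal +0 (X); from ../.X/../XO/O. depth 6

X winning at [../.X/../XO/O.]: False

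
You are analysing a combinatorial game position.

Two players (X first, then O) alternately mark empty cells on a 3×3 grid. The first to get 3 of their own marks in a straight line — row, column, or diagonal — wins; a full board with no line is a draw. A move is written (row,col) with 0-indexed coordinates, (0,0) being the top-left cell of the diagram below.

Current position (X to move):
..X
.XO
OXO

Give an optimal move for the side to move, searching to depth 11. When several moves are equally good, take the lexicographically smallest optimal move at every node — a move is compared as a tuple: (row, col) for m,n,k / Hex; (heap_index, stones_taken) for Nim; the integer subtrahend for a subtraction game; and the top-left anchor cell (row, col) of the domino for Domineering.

ply 1, X at ..X/.XO/OXO | (0,0)=+0→X.X/.XO/OXO; (0,1)=+1→.XX/.XO/OXO*; (1,0)=+0→..X/XXO/OXO
ply 2: .XX/.XO/OXO is terminal -1 (O); from ..X/.XO/OXO depth 11

X's best at [..X/.XO/OXO]: (0,1)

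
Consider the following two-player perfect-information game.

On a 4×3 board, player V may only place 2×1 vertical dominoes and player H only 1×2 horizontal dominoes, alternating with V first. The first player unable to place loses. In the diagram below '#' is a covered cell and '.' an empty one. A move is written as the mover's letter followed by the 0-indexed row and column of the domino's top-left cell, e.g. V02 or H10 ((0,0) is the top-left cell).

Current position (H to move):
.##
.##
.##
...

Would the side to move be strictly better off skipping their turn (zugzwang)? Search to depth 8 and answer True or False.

zugzwang(.##/.##/.##/..., H) = False

[.##/.##/.##/...] H move#1: H30:-1/.##/.##/.##/##.*, H31:-1/.##/.##/.##/.##
[.##/.##/.##/##.] V move#2: V00:+1/###/###/.##/##.*, V10:+1/.##/###/###/##.
[###/###/.##/##.] end (terminal -1, H#3); searched .##/.##/.##/... to 8
suppose H passes — search the same position with V to move:
pass> [.##/.##/.##/...] V move#1: V00:-1/###/###/.##/..., V10:-1/.##/###/###/..., V20:+1/.##/.##/###/#..*
pass> [.##/.##/###/#..] H move#2: H31:-1/.##/.##/###/###*
pass> [.##/.##/###/###] V move#3: V00:+1/###/###/###/###*
pass> [###/###/###/###] end (terminal -1, H#4); searched .##/.##/.##/... to 8
for H: play -1, pass -1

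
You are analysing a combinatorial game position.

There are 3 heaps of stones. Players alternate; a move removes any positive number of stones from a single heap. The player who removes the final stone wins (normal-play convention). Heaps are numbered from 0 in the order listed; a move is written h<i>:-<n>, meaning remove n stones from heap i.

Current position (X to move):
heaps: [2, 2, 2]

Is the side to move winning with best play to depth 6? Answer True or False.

[(2,2,2)] X move#1: h0:-1:-1/(1,2,2), h0:-2:+1/(0,2,2)*, h1:-1:-1/(2,1,2), h1:-2:+1/(2,0,2), h2:-1:-1/(2,2,1), h2:-2:+1/(2,2,0)
[(0,2,2)] O move#2: h1:-1:-1/(0,1,2)*, h1:-2:-1/(0,0,2), h2:-1:-1/(0,2,1), h2:-2:-1/(0,2,0)
[(0,1,2)] X move#3: h1:-1:-1/(0,0,2), h2:-1:+1/(0,1,1)*, h2:-2:-1/(0,1,0)
[(0,1,1)] O move#4: h1:-1:-1/(0,0,1)*, h2:-1:-1/(0,1,0)
[(0,0,1)] X move#5: h2:-1:+1/(0,0,0)*
[(0,0,0)] end (terminal -1, O#6); searched (2,2,2) to 6

X winning at [(2,2,2)]: True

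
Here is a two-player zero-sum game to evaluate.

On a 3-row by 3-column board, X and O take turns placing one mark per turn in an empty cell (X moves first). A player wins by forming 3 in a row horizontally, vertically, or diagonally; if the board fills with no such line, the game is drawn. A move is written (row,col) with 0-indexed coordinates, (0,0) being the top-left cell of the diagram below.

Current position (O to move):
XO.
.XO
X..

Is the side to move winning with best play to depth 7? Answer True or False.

O winning at [XO./.XO/X..]: False

[XO./.XO/X..] O move#1: (0,2):-1/XOO/.XO/X..*, (1,0):-1/XO./OXO/X.., (2,1):-1/XO./.XO/XO., (2,2):-1/XO./.XO/X.O
[XOO/.XO/X..] X move#2: (1,0):+1/XOO/XXO/X..*, (2,1):-1/XOO/.XO/XX., (2,2):+1/XOO/.XO/X.X
[XOO/XXO/X..] end (terminal -1, O#3); searched XO./.XO/X.. to 7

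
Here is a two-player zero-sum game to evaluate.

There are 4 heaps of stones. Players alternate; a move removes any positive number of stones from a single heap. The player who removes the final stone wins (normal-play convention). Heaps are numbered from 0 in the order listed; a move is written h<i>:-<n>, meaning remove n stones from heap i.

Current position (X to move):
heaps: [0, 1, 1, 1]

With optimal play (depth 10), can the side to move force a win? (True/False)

p1 X@[(0,1,1,1)]: h1:-1[(0,0,1,1)]+1* h2:-1[(0,1,0,1)]+1 h3:-1[(0,1,1,0)]+1
p2 O@[(0,0,1,1)]: h2:-1[(0,0,0,1)]-1* h3:-1[(0,0,1,0)]-1
p3 X@[(0,0,0,1)]: h3:-1[(0,0,0,0)]+1*
p4 O@[(0,0,0,0)] terminal -1; root [(0,1,1,1)] d10

X winning at [(0,1,1,1)]: True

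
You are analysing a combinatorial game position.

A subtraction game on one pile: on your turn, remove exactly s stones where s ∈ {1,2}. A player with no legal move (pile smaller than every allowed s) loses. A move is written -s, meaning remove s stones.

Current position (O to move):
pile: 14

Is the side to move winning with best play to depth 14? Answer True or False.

O winning at [14]: True

ply 1, O at 14 | -1=-1→13; -2=+1→12*
ply 2, X at 12 | -1=-1→11*; -2=-1→10
ply 3, O at 11 | -1=-1→10; -2=+1→9*
ply 4, X at 9 | -1=-1→8*; -2=-1→7
ply 5, O at 8 | -1=-1→7; -2=+1→6*
ply 6, X at 6 | -1=-1→5*; -2=-1→4
ply 7, O at 5 | -1=-1→4; -2=+1→3*
ply 8, X at 3 | -1=-1→2*; -2=-1→1
ply 9, O at 2 | -1=-1→1; -2=+1→0*
ply 10: 0 is terminal -1 (X); from 14 depth 14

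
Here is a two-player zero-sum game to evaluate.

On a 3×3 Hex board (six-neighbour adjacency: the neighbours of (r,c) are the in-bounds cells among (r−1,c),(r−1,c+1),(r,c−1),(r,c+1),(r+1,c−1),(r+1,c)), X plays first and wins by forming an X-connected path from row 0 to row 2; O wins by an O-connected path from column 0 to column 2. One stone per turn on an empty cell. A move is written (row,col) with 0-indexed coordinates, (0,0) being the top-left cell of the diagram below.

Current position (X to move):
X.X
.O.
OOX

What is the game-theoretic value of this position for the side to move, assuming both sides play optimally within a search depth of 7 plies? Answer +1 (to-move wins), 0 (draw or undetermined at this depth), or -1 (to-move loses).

p1 X@[X.X/.O./OOX]: (0,1)[XXX/.O./OOX]-1 (1,0)[X.X/XO./OOX]-1 (1,2)[X.X/.OX/OOX]+1*
p2 O@[X.X/.OX/OOX] terminal -1; root [X.X/.O./OOX] d7

value(X.X/.O./OOX, X) = +1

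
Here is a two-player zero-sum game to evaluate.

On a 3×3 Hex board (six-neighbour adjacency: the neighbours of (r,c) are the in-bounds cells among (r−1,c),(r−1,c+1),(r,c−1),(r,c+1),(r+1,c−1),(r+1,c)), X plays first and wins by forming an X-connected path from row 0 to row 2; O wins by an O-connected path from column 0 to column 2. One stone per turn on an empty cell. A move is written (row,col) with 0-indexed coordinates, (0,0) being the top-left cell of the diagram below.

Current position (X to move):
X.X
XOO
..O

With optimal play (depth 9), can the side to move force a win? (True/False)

[X.X/XOO/..O] X move#1: (0,1):-1/XXX/XOO/..O, (2,0):+1/X.X/XOO/X.O*, (2,1):-1/X.X/XOO/.XO
[X.X/XOO/X.O] end (terminal -1, O#2); searched X.X/XOO/..O to 9

X winning at [X.X/XOO/..O]: True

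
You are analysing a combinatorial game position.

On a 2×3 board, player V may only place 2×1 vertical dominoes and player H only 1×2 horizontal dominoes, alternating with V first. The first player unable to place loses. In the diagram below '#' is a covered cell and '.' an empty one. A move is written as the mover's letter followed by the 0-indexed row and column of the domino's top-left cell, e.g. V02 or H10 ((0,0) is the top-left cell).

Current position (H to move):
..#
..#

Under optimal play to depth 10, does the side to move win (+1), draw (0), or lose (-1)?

[..#/..#] H move#1: H00:+1/###/..#*, H10:+1/..#/###
[###/..#] end (terminal -1, V#2); searched ..#/..# to 10

value(..#/..#, H) = +1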